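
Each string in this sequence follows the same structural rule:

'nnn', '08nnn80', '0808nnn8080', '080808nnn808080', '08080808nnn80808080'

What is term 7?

080808080808nnn808080808080

s(k+1) = 08·s(k)·80, so each term gains 08 as a prefix and 80 as a suffix.
From 08080808nnn80808080, 2 further steps: 08080808nnn80808080 → 0808080808nnn8080808080 → (answer).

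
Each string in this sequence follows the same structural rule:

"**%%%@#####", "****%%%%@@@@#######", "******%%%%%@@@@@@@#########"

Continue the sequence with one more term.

********%%%%%%@@@@@@@@@@###########

The n-th term is 2n *'s then n+2 %'s then 3n-2 @'s then 2n+3 #'s (n = 1, 2, …).
At n = 4 the blocks have lengths 8, 6, 10, 11.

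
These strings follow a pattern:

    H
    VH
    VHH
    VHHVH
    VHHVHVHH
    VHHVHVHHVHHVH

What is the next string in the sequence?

From term 3 onward, concatenate the last term with the second-to-last: VH·H = VHH, VHH·VH = VHHVH, …
The next term joins VHHVHVHHVHHVH and VHHVHVHH.

VHHVHVHHVHHVHVHHVHVHH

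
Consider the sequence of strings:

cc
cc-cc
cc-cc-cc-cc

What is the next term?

Every step duplicates the string with '-' between the halves.
Doubling cc-cc-cc-cc with '-' between the halves:

cc-cc-cc-cc-cc-cc-cc-cc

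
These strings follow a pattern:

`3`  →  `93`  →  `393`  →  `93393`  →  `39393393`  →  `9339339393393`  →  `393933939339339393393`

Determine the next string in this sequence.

9339339393393393933939339339393393

This is a Fibonacci-style word recurrence s(k) = s(k−2)·s(k−1): e.g. 3·93 = 393.
Continuing: 9339339393393 · 393933939339339393393 gives term 8.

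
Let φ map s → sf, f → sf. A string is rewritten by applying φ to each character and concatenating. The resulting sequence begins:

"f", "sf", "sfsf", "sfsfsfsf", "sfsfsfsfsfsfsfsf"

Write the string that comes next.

φ(sfsfsfsfsfsfsfsf) expands symbol-by-symbol to sf sf sf sf sf sf sf sf sf sf sf sf sf sf sf sf; joining the 16 pieces gives the next term.

sfsfsfsfsfsfsfsfsfsfsfsfsfsfsfsf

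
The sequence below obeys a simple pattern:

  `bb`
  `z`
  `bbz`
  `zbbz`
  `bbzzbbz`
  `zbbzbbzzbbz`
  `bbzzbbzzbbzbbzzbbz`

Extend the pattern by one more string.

zbbzbbzzbbzbbzzbbzzbbzbbzzbbz

This is a Fibonacci-style word recurrence s(k) = s(k−2)·s(k−1): e.g. bb·z = bbz.
So term 8 is zbbzbbzzbbz·bbzzbbzzbbzbbzzbbz.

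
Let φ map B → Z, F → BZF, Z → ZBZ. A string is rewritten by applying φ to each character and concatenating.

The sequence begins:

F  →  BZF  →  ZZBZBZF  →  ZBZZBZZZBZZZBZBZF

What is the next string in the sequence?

Applying the rule to each of the 17 symbols of ZBZZBZZZBZZZBZBZF gives the pieces ZBZ Z ZBZ ZBZ Z ZBZ ZBZ ZBZ Z ZBZ ZBZ ZBZ Z ZBZ Z ZBZ BZF, which concatenate to the answer.

ZBZZZBZZBZZZBZZBZZBZZZBZZBZZBZZZBZZZBZBZF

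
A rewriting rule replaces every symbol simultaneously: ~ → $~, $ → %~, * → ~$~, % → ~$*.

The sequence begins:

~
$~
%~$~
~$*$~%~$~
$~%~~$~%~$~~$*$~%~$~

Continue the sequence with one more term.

Replace each of the 20 characters of $~%~~$~%~$~~$*$~%~$~ in place — %~ $~ ~$* $~ $~ %~ $~ ~$* $~ %~ $~ $~ %~ ~$~ %~ $~ ~$* $~ %~ $~ — and concatenate.

%~$~~$*$~$~%~$~~$*$~%~$~$~%~~$~%~$~~$*$~%~$~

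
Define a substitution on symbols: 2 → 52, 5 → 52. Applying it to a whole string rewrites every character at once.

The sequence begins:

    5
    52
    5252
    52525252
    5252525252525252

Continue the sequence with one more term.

52525252525252525252525252525252

Applying the rule to each of the 16 symbols of 5252525252525252 gives the pieces 52 52 52 52 52 52 52 52 52 52 52 52 52 52 52 52, which concatenate to the answer.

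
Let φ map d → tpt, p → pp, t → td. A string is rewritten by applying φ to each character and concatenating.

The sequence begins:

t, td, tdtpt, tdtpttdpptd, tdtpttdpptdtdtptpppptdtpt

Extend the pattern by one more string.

tdtpttdpptdtdtptpppptdtpttdtpttdpptdpppppppptdtpttdpptd

Replace each of the 25 characters of tdtpttdpptdtdtptpppptdtpt in place — td tpt td pp td td tpt pp pp td tpt td tpt td pp td pp pp pp pp td tpt td pp td — and concatenate.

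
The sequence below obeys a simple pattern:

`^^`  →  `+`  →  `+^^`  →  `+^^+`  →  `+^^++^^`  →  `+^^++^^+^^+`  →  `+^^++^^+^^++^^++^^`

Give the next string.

+^^++^^+^^++^^++^^+^^++^^+^^+

Each term (from the third on) is the previous term followed by the one before it: term 3 = +·^^ = +^^.
So term 8 is +^^++^^+^^++^^++^^·+^^++^^+^^+.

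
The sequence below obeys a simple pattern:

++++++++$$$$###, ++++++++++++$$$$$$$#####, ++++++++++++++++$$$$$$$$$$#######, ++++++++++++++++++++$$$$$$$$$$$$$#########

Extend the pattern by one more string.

Reading off run lengths: + runs 8, 12, 16, 20; $ runs 4, 7, 10, 13; # runs 3, 5, 7, 9 — each is linear in n, where the shown terms are n = 2, 3, 4, 5.
Setting n = 6 gives 24, 16, 11 characters in each block.

++++++++++++++++++++++++$$$$$$$$$$$$$$$$###########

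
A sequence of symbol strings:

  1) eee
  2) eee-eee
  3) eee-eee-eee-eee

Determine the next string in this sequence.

Every step duplicates the string with '-' between the halves.
One more doubling of eee-eee-eee-eee gives the answer.

eee-eee-eee-eee-eee-eee-eee-eee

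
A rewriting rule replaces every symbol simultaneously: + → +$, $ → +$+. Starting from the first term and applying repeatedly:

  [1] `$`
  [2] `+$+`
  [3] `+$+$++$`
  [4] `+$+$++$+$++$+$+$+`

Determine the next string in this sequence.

Rewriting the 17 symbols of +$+$++$+$++$+$+$+ one by one yields +$ +$+ +$ +$+ +$ +$ +$+ +$ +$+ +$ +$ +$+ +$ +$+ +$ +$+ +$; concatenated:

+$+$++$+$++$+$+$++$+$++$+$+$++$+$++$+$++$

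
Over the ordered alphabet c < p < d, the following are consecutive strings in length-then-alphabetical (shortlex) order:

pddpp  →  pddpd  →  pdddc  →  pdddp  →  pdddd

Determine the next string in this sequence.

dcccc

Treat pdddd as a base-3 numeral over the given alphabet and add one, carrying through any trailing d's.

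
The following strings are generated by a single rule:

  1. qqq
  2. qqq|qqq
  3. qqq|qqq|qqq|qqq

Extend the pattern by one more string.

Each string is two copies of the previous one joined by '|'.
Doubling qqq|qqq|qqq|qqq with '|' between the halves:

qqq|qqq|qqq|qqq|qqq|qqq|qqq|qqq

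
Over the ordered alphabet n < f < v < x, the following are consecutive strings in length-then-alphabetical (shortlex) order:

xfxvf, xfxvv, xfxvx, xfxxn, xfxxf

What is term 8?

Advancing 3 positions from xfxxf through xfxxf → xfxxv → xfxxx reaches term 8.

xvnnn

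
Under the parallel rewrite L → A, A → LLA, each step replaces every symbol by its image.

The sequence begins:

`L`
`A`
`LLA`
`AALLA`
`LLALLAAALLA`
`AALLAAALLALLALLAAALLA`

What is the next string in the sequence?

Rewriting the 21 symbols of AALLAAALLALLALLAAALLA one by one yields LLA LLA A A LLA LLA LLA A A LLA A A LLA A A LLA LLA LLA A A LLA; concatenated:

LLALLAAALLALLALLAAALLAAALLAAALLALLALLAAALLA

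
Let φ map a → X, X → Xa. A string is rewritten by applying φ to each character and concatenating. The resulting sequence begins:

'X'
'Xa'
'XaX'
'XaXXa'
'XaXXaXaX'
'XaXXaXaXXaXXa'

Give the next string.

Applying the rule to each of the 13 symbols of XaXXaXaXXaXXa gives the pieces Xa X Xa Xa X Xa X Xa Xa X Xa Xa X, which concatenate to the answer.

XaXXaXaXXaXXaXaXXaXaX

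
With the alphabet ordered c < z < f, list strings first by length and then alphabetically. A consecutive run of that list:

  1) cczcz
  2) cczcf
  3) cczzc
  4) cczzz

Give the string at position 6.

cczfc

Advancing 2 positions from cczzz through cczzz → cczzf reaches term 6.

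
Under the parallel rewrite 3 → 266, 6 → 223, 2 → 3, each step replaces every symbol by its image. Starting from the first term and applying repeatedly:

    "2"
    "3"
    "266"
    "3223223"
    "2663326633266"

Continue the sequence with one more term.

Applying the rule to each of the 13 symbols of 2663326633266 gives the pieces 3 223 223 266 266 3 223 223 266 266 3 223 223, which concatenate to the answer.

322322326626632232232662663223223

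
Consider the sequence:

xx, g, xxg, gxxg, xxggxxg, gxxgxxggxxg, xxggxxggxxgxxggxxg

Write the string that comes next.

Each term (from the third on) is the two preceding terms concatenated in order: term 3 = xx·g = xxg.
Continuing: gxxgxxggxxg · xxggxxggxxgxxggxxg gives term 8.

gxxgxxggxxgxxggxxggxxgxxggxxg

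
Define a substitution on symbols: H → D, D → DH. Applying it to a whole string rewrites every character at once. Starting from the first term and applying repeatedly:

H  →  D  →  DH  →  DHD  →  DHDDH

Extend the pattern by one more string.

DHDDHDHD

Expanding DHDDH: D→DH, H→D, D→DH, D→DH, H→D. Concatenated: DH D DH DH D.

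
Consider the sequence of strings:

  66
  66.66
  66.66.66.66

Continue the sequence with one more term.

Each string is two copies of the previous one joined by '.'.
One more doubling of 66.66.66.66 gives the answer.

66.66.66.66.66.66.66.66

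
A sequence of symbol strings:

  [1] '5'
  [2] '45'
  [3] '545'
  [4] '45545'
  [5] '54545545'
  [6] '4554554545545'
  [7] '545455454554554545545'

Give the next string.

4554554545545545455454554554545545

Each term (from the third on) is the two preceding terms concatenated in order: term 3 = 5·45 = 545.
So term 8 is 4554554545545·545455454554554545545.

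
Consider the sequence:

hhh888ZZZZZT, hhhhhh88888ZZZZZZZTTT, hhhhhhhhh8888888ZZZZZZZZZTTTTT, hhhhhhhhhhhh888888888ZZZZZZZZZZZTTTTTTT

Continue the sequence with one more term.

The n-th term is 3n h's then 2n+1 8's then 2n+3 Z's then 2n-1 T's (n = 1, 2, …).
At n = 5 the blocks have lengths 15, 11, 13, 9.

hhhhhhhhhhhhhhh88888888888ZZZZZZZZZZZZZTTTTTTTTT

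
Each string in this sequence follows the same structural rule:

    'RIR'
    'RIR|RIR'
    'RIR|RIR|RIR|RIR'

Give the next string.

Each string is two copies of the previous one joined by '|'.
One more doubling of RIR|RIR|RIR|RIR gives the answer.

RIR|RIR|RIR|RIR|RIR|RIR|RIR|RIR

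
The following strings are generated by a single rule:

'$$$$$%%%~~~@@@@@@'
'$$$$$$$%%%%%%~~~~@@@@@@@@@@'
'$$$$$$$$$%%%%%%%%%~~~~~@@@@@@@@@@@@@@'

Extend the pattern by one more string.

The n-th term is 2n+3 $'s then 3n %'s then n+2 ~'s then 4n+2 @'s (n = 1, 2, …).
At n = 4 the blocks have lengths 11, 12, 6, 18.

$$$$$$$$$$$%%%%%%%%%%%%~~~~~~@@@@@@@@@@@@@@@@@@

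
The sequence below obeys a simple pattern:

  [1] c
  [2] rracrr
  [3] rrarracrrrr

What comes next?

rrarrarracrrrrrr

s(k+1) = rra·s(k)·rr, so each term gains rra as a prefix and rr as a suffix.
So the next term is rra·rrarracrrrr·rr.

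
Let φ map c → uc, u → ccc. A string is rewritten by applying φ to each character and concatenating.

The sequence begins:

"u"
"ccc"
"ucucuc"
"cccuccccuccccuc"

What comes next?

Rewriting the 15 symbols of cccuccccuccccuc one by one yields uc uc uc ccc uc uc uc uc ccc uc uc uc uc ccc uc; concatenated:

ucucuccccucucucuccccucucucuccccuc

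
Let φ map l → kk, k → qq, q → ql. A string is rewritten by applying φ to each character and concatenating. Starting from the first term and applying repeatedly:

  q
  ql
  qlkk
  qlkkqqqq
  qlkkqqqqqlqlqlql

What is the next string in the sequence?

Rewriting the 16 symbols of qlkkqqqqqlqlqlql one by one yields ql kk qq qq ql ql ql ql ql kk ql kk ql kk ql kk; concatenated:

qlkkqqqqqlqlqlqlqlkkqlkkqlkkqlkk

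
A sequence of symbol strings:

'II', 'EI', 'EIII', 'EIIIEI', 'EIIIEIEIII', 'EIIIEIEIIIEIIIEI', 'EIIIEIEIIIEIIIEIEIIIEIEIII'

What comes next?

From term 3 onward, concatenate the last term with the second-to-last: EI·II = EIII, EIII·EI = EIIIEI, …
The next term joins EIIIEIEIIIEIIIEIEIIIEIEIII and EIIIEIEIIIEIIIEI.

EIIIEIEIIIEIIIEIEIIIEIEIIIEIIIEIEIIIEIIIEI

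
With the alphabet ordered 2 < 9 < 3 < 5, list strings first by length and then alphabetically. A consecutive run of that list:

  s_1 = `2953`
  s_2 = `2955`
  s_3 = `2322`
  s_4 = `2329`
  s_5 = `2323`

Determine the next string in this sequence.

Find the rightmost character of 2323 below 5, bump it to the next letter, and reset everything to its right to 2.

2325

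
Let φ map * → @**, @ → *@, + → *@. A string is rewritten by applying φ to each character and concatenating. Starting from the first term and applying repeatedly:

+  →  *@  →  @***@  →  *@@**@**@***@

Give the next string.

Rewriting the 13 symbols of *@@**@**@***@ one by one yields @** *@ *@ @** @** *@ @** @** *@ @** @** @** *@; concatenated:

@***@*@@**@***@@**@***@@**@**@***@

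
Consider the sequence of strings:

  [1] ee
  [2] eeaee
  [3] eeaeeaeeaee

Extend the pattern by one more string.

Each string is two copies of the previous one joined by 'a'.
Doubling eeaeeaeeaee with 'a' between the halves:

eeaeeaeeaeeaeeaeeaeeaee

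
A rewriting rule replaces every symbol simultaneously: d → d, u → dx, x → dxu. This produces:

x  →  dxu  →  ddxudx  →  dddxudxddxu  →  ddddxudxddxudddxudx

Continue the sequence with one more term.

dddddxudxddxudddxudxddddxudxddxu

Applying the rule to each of the 19 symbols of ddddxudxddxudddxudx gives the pieces d d d d dxu dx d dxu d d dxu dx d d d dxu dx d dxu, which concatenate to the answer.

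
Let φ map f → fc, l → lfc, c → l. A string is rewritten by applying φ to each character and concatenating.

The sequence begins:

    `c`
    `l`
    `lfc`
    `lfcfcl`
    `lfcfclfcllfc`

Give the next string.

lfcfclfcllfcfcllfclfcfcl

Apply φ to lfcfclfcllfc symbol by symbol: l→lfc, f→fc, c→l, f→fc, c→l, l→lfc, f→fc, c→l, l→lfc, l→lfc, f→fc, c→l; joined: lfc fc l fc l lfc fc l lfc lfc fc l.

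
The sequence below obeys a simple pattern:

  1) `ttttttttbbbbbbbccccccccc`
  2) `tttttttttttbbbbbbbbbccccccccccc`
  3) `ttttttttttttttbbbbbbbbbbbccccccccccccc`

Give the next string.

tttttttttttttttttbbbbbbbbbbbbbccccccccccccccc

Term n consists of 3n-1 t's, followed by 2n+1 b's, followed by 2n+3 c's, where the shown terms are n = 3, 4, 5.
Setting n = 6 gives 17, 13, 15 characters in each block.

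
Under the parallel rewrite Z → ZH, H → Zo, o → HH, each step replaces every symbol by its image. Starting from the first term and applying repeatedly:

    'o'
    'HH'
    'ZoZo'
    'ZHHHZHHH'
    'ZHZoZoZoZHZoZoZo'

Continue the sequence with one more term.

Applying the rule to each of the 16 symbols of ZHZoZoZoZHZoZoZo gives the pieces ZH Zo ZH HH ZH HH ZH HH ZH Zo ZH HH ZH HH ZH HH, which concatenate to the answer.

ZHZoZHHHZHHHZHHHZHZoZHHHZHHHZHHH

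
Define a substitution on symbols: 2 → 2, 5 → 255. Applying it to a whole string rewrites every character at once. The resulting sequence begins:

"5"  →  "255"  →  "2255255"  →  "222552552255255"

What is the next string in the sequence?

φ(222552552255255) expands symbol-by-symbol to 2 2 2 255 255 2 255 255 2 2 255 255 2 255 255; joining the 15 pieces gives the next term.

2222552552255255222552552255255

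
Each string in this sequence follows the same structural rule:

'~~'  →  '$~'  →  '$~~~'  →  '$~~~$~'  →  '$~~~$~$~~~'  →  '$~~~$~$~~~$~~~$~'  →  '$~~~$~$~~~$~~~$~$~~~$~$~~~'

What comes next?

From term 3 onward, concatenate the last term with the second-to-last: $~·~~ = $~~~, $~~~·$~ = $~~~$~, …
So term 8 is $~~~$~$~~~$~~~$~$~~~$~$~~~·$~~~$~$~~~$~~~$~.

$~~~$~$~~~$~~~$~$~~~$~$~~~$~~~$~$~~~$~~~$~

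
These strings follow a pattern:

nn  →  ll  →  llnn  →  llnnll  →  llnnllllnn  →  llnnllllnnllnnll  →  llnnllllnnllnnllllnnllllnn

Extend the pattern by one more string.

llnnllllnnllnnllllnnllllnnllnnllllnnllnnll

This is a Fibonacci-style word recurrence s(k) = s(k−1)·s(k−2): e.g. ll·nn = llnn.
Continuing: llnnllllnnllnnllllnnllllnn · llnnllllnnllnnll gives term 8.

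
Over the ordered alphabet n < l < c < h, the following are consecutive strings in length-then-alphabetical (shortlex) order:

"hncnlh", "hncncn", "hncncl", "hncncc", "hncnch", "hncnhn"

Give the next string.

hncnhl

Find the rightmost character of hncnhn below h, bump it to the next letter, and reset everything to its right to n.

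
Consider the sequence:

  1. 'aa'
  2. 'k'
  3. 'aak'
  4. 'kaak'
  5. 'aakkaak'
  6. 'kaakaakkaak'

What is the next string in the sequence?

aakkaakkaakaakkaak

This is a Fibonacci-style word recurrence s(k) = s(k−2)·s(k−1): e.g. aa·k = aak.
So term 7 is aakkaak·kaakaakkaak.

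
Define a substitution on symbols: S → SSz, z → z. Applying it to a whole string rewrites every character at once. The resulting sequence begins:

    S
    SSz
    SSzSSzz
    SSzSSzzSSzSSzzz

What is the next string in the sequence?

SSzSSzzSSzSSzzzSSzSSzzSSzSSzzzz

φ(SSzSSzzSSzSSzzz) expands symbol-by-symbol to SSz SSz z SSz SSz z z SSz SSz z SSz SSz z z z; joining the 15 pieces gives the next term.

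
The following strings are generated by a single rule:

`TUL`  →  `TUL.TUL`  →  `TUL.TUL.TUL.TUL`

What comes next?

TUL.TUL.TUL.TUL.TUL.TUL.TUL.TUL

Every step duplicates the string with '.' between the halves.
One more doubling of TUL.TUL.TUL.TUL gives the answer.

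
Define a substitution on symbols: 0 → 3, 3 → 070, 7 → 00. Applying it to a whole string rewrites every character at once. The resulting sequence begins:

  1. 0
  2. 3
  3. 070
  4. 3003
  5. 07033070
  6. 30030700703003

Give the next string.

070330703003300307033070

Replace each of the 14 characters of 30030700703003 in place — 070 3 3 070 3 00 3 3 00 3 070 3 3 070 — and concatenate.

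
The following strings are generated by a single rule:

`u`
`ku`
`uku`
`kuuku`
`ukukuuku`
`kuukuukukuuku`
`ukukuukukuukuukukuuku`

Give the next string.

kuukuukukuukuukukuukukuukuukukuuku

From term 3 onward, concatenate the second-to-last term with the last: u·ku = uku, ku·uku = kuuku, …
Continuing: kuukuukukuuku · ukukuukukuukuukukuuku gives term 8.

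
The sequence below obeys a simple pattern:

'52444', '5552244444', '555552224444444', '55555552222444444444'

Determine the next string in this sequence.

5555555552222244444444444

The n-th term is 2n-1 5's then n 2's then 2n+1 4's (n = 1, 2, …).
At n = 5 the blocks have lengths 9, 5, 11.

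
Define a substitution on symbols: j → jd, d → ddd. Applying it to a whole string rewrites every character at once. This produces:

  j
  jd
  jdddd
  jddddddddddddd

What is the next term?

jdddddddddddddddddddddddddddddddddddddddd

Applying the rule to each of the 14 symbols of jddddddddddddd gives the pieces jd ddd ddd ddd ddd ddd ddd ddd ddd ddd ddd ddd ddd ddd, which concatenate to the answer.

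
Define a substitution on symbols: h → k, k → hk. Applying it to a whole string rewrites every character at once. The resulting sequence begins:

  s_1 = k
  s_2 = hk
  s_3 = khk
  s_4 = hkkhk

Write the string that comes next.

khkhkkhk

Apply φ to hkkhk symbol by symbol: h→k, k→hk, k→hk, h→k, k→hk; joined: k hk hk k hk.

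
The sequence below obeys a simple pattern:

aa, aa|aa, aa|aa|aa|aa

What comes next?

Every step duplicates the string with '|' between the halves.
Doubling aa|aa|aa|aa with '|' between the halves:

aa|aa|aa|aa|aa|aa|aa|aa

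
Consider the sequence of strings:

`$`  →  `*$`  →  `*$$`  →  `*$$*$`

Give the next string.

*$$*$*$$

From term 3 onward, concatenate the last term with the second-to-last: *$·$ = *$$, *$$·*$ = *$$*$, …
The next term joins *$$*$ and *$$.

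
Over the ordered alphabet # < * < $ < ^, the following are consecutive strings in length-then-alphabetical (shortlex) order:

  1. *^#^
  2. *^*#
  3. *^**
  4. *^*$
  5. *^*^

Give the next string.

Find the rightmost character of *^*^ below ^, bump it to the next letter, and reset everything to its right to #.

*^$#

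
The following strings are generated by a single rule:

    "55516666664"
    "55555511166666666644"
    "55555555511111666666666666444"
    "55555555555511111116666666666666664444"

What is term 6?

Reading off run lengths: 5 runs 3, 6, 9, 12; 1 runs 1, 3, 5, 7; 6 runs 6, 9, 12, 15; 4 runs 1, 2, 3, 4 — each is linear in n (n = 1, 2, …).
Setting n = 6 gives 18, 11, 21, 6 characters in each block.

55555555555555555511111111111666666666666666666666444444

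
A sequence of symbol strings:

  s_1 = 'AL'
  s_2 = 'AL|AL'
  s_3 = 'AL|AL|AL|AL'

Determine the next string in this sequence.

AL|AL|AL|AL|AL|AL|AL|AL

s(k+1) = s(k)·|·s(k) — each term doubles the last with '|' between the halves.
One more doubling of AL|AL|AL|AL gives the answer.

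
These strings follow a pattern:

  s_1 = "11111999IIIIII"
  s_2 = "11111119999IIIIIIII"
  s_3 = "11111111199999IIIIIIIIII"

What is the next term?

11111111111999999IIIIIIIIIIII

The n-th term is 2n-1 1's then n 9's then 2n I's, where the shown terms are n = 3, 4, 5.
For the next term, n = 6, so the run lengths are 11, 6, 12.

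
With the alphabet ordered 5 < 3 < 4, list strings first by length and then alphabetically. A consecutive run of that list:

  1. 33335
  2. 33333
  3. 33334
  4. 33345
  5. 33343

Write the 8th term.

Advancing 3 positions from 33343 through 33343 → 33344 → 33455 reaches term 8.

33453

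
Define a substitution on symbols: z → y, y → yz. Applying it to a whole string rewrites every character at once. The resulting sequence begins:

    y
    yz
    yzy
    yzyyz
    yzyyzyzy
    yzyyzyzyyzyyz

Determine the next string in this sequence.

yzyyzyzyyzyyzyzyyzyzy

φ(yzyyzyzyyzyyz) expands symbol-by-symbol to yz y yz yz y yz y yz yz y yz yz y; joining the 13 pieces gives the next term.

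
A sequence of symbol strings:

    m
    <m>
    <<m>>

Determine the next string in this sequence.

Every step adds < to the front and > to the end of the previous string.
So the next term is <·<<m>>·>.

<<<m>>>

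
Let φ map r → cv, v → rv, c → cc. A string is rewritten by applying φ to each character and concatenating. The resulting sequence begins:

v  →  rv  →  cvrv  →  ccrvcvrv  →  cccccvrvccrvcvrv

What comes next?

φ(cccccvrvccrvcvrv) expands symbol-by-symbol to cc cc cc cc cc rv cv rv cc cc cv rv cc rv cv rv; joining the 16 pieces gives the next term.

ccccccccccrvcvrvcccccvrvccrvcvrv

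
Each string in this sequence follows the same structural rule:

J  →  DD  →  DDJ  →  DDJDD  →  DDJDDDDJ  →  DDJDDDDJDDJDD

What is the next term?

DDJDDDDJDDJDDDDJDDDDJ

This is a Fibonacci-style word recurrence s(k) = s(k−1)·s(k−2): e.g. DD·J = DDJ.
Continuing: DDJDDDDJDDJDD · DDJDDDDJ gives term 7.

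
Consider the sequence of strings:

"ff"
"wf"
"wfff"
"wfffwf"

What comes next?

wfffwfwfff

From term 3 onward, concatenate the last term with the second-to-last: wf·ff = wfff, wfff·wf = wfffwf, …
Continuing: wfffwf · wfff gives term 5.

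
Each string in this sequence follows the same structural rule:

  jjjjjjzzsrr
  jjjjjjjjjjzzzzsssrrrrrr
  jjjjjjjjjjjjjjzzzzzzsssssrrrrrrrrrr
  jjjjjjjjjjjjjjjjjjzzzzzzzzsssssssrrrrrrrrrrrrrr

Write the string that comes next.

jjjjjjjjjjjjjjjjjjjjjjzzzzzzzzzzsssssssssrrrrrrrrrrrrrrrrrr

Reading off run lengths: j runs 6, 10, 14, 18; z runs 2, 4, 6, 8; s runs 1, 3, 5, 7; r runs 2, 6, 10, 14 — each is linear in n (n = 1, 2, …).
At n = 5 the blocks have lengths 22, 10, 9, 18.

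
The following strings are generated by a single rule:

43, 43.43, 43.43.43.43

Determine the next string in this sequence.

43.43.43.43.43.43.43.43

s(k+1) = s(k)·.·s(k) — each term doubles the last with '.' between the halves.
So the next term is two copies of 43.43.43.43 with '.' between the halves.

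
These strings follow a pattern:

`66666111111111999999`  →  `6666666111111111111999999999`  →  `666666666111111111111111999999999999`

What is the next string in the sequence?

66666666666111111111111111111999999999999999

Reading off run lengths: 6 runs 5, 7, 9; 1 runs 9, 12, 15; 9 runs 6, 9, 12 — each is linear in n, where the shown terms are n = 2, 3, 4.
At n = 5 the blocks have lengths 11, 18, 15.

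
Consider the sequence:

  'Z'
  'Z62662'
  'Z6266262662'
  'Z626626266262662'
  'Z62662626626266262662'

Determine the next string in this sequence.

Every step adds 62662 to the end: s(k+1) = s(k)·62662.
So the next term is Z62662626626266262662·62662.

Z6266262662626626266262662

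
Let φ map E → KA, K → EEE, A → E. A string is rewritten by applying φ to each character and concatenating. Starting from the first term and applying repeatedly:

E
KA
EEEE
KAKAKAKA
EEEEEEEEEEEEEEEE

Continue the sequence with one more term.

Applying the rule to each of the 16 symbols of EEEEEEEEEEEEEEEE gives the pieces KA KA KA KA KA KA KA KA KA KA KA KA KA KA KA KA, which concatenate to the answer.

KAKAKAKAKAKAKAKAKAKAKAKAKAKAKAKA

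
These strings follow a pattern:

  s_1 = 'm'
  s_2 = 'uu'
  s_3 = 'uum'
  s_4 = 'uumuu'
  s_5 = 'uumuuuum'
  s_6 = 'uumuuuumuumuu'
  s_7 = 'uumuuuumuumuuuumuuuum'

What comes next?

This is a Fibonacci-style word recurrence s(k) = s(k−1)·s(k−2): e.g. uu·m = uum.
So term 8 is uumuuuumuumuuuumuuuum·uumuuuumuumuu.

uumuuuumuumuuuumuuuumuumuuuumuumuu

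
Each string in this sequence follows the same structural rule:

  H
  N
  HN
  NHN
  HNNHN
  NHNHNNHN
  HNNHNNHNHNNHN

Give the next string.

NHNHNNHNHNNHNNHNHNNHN

Each term (from the third on) is the two preceding terms concatenated in order: term 3 = H·N = HN.
Continuing: NHNHNNHN · HNNHNNHNHNNHN gives term 8.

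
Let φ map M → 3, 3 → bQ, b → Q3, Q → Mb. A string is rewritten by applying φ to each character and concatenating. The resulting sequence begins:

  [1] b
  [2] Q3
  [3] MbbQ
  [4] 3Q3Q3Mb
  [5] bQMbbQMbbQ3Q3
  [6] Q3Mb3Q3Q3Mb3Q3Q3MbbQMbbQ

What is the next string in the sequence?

Applying the rule to each of the 24 symbols of Q3Mb3Q3Q3Mb3Q3Q3MbbQMbbQ gives the pieces Mb bQ 3 Q3 bQ Mb bQ Mb bQ 3 Q3 bQ Mb bQ Mb bQ 3 Q3 Q3 Mb 3 Q3 Q3 Mb, which concatenate to the answer.

MbbQ3Q3bQMbbQMbbQ3Q3bQMbbQMbbQ3Q3Q3Mb3Q3Q3Mb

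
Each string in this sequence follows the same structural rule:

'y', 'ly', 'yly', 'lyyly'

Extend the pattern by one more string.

ylylyyly

Each term (from the third on) is the two preceding terms concatenated in order: term 3 = y·ly = yly.
So term 5 is yly·lyyly.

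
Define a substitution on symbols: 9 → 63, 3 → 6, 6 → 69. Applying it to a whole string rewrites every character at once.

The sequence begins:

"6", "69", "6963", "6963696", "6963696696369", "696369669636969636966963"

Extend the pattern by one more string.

Rewriting the 24 symbols of 696369669636969636966963 one by one yields 69 63 69 6 69 63 69 69 63 69 6 69 63 69 63 69 6 69 63 69 69 63 69 6; concatenated:

69636966963696963696696369636966963696963696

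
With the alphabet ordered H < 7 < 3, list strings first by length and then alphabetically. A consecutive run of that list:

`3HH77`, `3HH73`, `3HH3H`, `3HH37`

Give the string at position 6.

Stepping forward 2 times from 3HH37: 3HH37 → 3HH33, then the target.

3H7HH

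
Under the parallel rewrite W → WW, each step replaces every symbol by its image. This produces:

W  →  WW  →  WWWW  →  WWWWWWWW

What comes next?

Rewriting each symbol of WWWWWWWW: W→WW, W→WW, W→WW, W→WW, W→WW, W→WW, W→WW, W→WW, which concatenates to WW WW WW WW WW WW WW WW.

WWWWWWWWWWWWWWWW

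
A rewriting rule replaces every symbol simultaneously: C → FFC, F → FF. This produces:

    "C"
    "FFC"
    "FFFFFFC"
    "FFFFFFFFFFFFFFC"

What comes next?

FFFFFFFFFFFFFFFFFFFFFFFFFFFFFFC

Replace each of the 15 characters of FFFFFFFFFFFFFFC in place — FF FF FF FF FF FF FF FF FF FF FF FF FF FF FFC — and concatenate.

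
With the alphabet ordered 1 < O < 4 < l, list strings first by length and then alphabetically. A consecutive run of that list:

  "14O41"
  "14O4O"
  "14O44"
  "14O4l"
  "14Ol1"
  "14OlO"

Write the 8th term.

14Oll

Continuing the enumeration 2 steps past 14OlO: 14OlO → 14Ol4 → (answer).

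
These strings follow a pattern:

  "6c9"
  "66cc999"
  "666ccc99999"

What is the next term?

6666cccc9999999

Reading off run lengths: 6 runs 1, 2, 3; c runs 1, 2, 3; 9 runs 1, 3, 5 — each is linear in n (n = 1, 2, …).
Setting n = 4 gives 4, 4, 7 characters in each block.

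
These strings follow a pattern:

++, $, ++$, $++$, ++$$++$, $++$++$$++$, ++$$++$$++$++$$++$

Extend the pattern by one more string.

$++$++$$++$++$$++$$++$++$$++$

This is a Fibonacci-style word recurrence s(k) = s(k−2)·s(k−1): e.g. ++·$ = ++$.
The next term joins $++$++$$++$ and ++$$++$$++$++$$++$.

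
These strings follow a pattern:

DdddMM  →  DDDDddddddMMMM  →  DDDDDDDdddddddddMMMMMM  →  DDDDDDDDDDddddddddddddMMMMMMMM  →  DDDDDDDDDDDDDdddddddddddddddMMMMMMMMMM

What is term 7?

Each string has the form D^{3n-2} d^{3n} M^{2n} (n = 1, 2, …).
Setting n = 7 gives 19, 21, 14 characters in each block.

DDDDDDDDDDDDDDDDDDDdddddddddddddddddddddMMMMMMMMMMMMMM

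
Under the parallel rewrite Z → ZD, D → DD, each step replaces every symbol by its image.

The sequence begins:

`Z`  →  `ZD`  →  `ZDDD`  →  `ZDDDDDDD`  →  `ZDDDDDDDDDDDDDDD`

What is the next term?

Applying the rule to each of the 16 symbols of ZDDDDDDDDDDDDDDD gives the pieces ZD DD DD DD DD DD DD DD DD DD DD DD DD DD DD DD, which concatenate to the answer.

ZDDDDDDDDDDDDDDDDDDDDDDDDDDDDDDD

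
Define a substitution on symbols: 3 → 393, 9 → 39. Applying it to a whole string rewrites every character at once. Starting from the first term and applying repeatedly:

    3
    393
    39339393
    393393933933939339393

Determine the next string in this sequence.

3933939339339393393933933939339339393393933933939339393

Replace each of the 21 characters of 393393933933939339393 in place — 393 39 393 393 39 393 39 393 393 39 393 393 39 393 39 393 393 39 393 39 393 — and concatenate.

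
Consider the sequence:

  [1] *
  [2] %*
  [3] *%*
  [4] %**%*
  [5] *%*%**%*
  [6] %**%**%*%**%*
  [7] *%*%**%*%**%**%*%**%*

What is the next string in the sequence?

Each term (from the third on) is the two preceding terms concatenated in order: term 3 = *·%* = *%*.
Continuing: %**%**%*%**%* · *%*%**%*%**%**%*%**%* gives term 8.

%**%**%*%**%**%*%**%*%**%**%*%**%*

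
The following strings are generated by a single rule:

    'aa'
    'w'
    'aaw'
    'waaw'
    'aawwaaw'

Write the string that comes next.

This is a Fibonacci-style word recurrence s(k) = s(k−2)·s(k−1): e.g. aa·w = aaw.
The next term joins waaw and aawwaaw.

waawaawwaaw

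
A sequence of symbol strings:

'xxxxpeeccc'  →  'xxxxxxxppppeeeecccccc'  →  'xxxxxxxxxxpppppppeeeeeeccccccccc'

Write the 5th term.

Reading off run lengths: x runs 4, 7, 10; p runs 1, 4, 7; e runs 2, 4, 6; c runs 3, 6, 9 — each is linear in n (n = 1, 2, …).
For term 5, n = 5, so the run lengths are 16, 13, 10, 15.

xxxxxxxxxxxxxxxxpppppppppppppeeeeeeeeeeccccccccccccccc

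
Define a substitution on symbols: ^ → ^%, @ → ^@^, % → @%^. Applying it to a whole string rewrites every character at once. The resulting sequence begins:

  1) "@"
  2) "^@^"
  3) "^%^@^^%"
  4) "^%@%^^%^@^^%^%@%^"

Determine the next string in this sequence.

φ(^%@%^^%^@^^%^%@%^) expands symbol-by-symbol to ^% @%^ ^@^ @%^ ^% ^% @%^ ^% ^@^ ^% ^% @%^ ^% @%^ ^@^ @%^ ^%; joining the 17 pieces gives the next term.

^%@%^^@^@%^^%^%@%^^%^@^^%^%@%^^%@%^^@^@%^^%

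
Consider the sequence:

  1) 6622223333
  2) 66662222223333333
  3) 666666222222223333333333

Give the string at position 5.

Term n consists of 2n 6's, followed by 2n+2 2's, followed by 3n+1 3's (n = 1, 2, …).
Setting n = 5 gives 10, 12, 16 characters in each block.

66666666662222222222223333333333333333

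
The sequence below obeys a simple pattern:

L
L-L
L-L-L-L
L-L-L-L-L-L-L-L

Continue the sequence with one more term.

L-L-L-L-L-L-L-L-L-L-L-L-L-L-L-L

Every step duplicates the string with '-' between the halves.
One more doubling of L-L-L-L-L-L-L-L gives the answer.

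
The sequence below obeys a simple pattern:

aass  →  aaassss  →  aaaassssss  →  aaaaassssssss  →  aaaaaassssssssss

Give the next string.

aaaaaaassssssssssss

Reading off run lengths: a runs 2, 3, 4, 5, 6; s runs 2, 4, 6, 8, 10 — each is linear in n (n = 1, 2, …).
Setting n = 6 gives 7, 12 characters in each block.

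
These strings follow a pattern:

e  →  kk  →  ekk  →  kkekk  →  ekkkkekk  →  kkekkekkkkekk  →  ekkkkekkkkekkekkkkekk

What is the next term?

Each term (from the third on) is the two preceding terms concatenated in order: term 3 = e·kk = ekk.
So term 8 is kkekkekkkkekk·ekkkkekkkkekkekkkkekk.

kkekkekkkkekkekkkkekkkkekkekkkkekk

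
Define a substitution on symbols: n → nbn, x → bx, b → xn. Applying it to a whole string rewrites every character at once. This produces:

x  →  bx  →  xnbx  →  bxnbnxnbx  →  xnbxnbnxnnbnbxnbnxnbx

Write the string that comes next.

Rewriting the 21 symbols of xnbxnbnxnnbnbxnbnxnbx one by one yields bx nbn xn bx nbn xn nbn bx nbn nbn xn nbn xn bx nbn xn nbn bx nbn xn bx; concatenated:

bxnbnxnbxnbnxnnbnbxnbnnbnxnnbnxnbxnbnxnnbnbxnbnxnbx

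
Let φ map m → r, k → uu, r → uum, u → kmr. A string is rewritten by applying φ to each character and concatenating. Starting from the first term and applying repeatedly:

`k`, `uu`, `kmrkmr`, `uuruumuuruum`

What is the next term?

Rewriting each symbol of uuruumuuruum: u→kmr, u→kmr, r→uum, u→kmr, u→kmr, m→r, u→kmr, u→kmr, r→uum, u→kmr, u→kmr, m→r, which concatenates to kmr kmr uum kmr kmr r kmr kmr uum kmr kmr r.

kmrkmruumkmrkmrrkmrkmruumkmrkmrr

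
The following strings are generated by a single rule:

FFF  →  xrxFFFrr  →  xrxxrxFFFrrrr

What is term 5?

s(k+1) = xrx·s(k)·rr, so each term gains xrx as a prefix and rr as a suffix.
From xrxxrxFFFrrrr, 2 further steps: xrxxrxFFFrrrr → xrxxrxxrxFFFrrrrrr → (answer).

xrxxrxxrxxrxFFFrrrrrrrr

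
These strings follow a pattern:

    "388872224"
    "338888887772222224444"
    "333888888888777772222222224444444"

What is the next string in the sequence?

333388888888888877777772222222222224444444444

Term n consists of n 3's, followed by 3n 8's, followed by 2n-1 7's, followed by 3n 2's, followed by 3n-2 4's (n = 1, 2, …).
For the next term, n = 4, so the run lengths are 4, 12, 7, 12, 10.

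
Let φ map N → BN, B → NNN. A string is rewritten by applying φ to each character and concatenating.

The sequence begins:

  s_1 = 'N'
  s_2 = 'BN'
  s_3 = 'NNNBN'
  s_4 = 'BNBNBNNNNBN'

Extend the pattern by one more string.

NNNBNNNNBNNNNBNBNBNBNNNNBN

Expanding BNBNBNNNNBN: B→NNN, N→BN, B→NNN, N→BN, B→NNN, N→BN, N→BN, N→BN, N→BN, B→NNN, N→BN. Concatenated: NNN BN NNN BN NNN BN BN BN BN NNN BN.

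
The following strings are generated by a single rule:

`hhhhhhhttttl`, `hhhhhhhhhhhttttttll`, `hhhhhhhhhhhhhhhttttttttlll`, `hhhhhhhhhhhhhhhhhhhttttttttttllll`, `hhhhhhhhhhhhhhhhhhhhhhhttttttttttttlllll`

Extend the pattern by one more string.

hhhhhhhhhhhhhhhhhhhhhhhhhhhttttttttttttttllllll

Each string has the form h^{4n+3} t^{2n+2} l^{n} (n = 1, 2, …).
For the next term, n = 6, so the run lengths are 27, 14, 6.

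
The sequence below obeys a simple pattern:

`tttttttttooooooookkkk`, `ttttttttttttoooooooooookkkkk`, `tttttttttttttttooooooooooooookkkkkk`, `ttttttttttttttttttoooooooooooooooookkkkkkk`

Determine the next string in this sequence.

tttttttttttttttttttttooooooooooooooooooookkkkkkkk

The n-th term is 3n+3 t's then 3n+2 o's then n+2 k's, where the shown terms are n = 2, 3, 4, 5.
For the next term, n = 6, so the run lengths are 21, 20, 8.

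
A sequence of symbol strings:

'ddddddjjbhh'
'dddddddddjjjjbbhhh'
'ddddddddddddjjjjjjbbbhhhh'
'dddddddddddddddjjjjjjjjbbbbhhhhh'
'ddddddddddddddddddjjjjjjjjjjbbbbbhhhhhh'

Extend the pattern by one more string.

Each string has the form d^{3n+3} j^{2n} b^{n} h^{n+1} (n = 1, 2, …).
At n = 6 the blocks have lengths 21, 12, 6, 7.

dddddddddddddddddddddjjjjjjjjjjjjbbbbbbhhhhhhh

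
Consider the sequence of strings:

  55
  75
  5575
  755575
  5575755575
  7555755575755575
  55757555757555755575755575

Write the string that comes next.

755575557575557555757555757555755575755575

Each term (from the third on) is the two preceding terms concatenated in order: term 3 = 55·75 = 5575.
The next term joins 7555755575755575 and 55757555757555755575755575.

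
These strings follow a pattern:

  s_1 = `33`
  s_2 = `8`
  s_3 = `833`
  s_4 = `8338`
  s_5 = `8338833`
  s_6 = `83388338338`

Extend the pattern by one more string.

833883383388338833

This is a Fibonacci-style word recurrence s(k) = s(k−1)·s(k−2): e.g. 8·33 = 833.
So term 7 is 83388338338·8338833.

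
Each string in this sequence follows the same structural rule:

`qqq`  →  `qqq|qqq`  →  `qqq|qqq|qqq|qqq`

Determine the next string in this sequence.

qqq|qqq|qqq|qqq|qqq|qqq|qqq|qqq

Each string is two copies of the previous one joined by '|'.
So the next term is two copies of qqq|qqq|qqq|qqq with '|' between the halves.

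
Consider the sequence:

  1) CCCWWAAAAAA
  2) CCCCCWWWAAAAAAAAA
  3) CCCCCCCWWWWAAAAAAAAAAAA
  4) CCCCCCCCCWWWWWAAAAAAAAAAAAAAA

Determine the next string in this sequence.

Term n consists of 2n-1 C's, followed by n W's, followed by 3n A's, where the shown terms are n = 2, 3, 4, 5.
For the next term, n = 6, so the run lengths are 11, 6, 18.

CCCCCCCCCCCWWWWWWAAAAAAAAAAAAAAAAAA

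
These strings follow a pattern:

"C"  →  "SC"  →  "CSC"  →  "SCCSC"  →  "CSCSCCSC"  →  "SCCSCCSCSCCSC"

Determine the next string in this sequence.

Each term (from the third on) is the two preceding terms concatenated in order: term 3 = C·SC = CSC.
The next term joins CSCSCCSC and SCCSCCSCSCCSC.

CSCSCCSCSCCSCCSCSCCSC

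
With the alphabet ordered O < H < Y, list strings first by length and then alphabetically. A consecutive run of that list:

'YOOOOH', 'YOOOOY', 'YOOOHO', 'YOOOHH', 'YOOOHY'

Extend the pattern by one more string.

Treat YOOOHY as a base-3 numeral over the given alphabet and add one, carrying through any trailing Y's.

YOOOYO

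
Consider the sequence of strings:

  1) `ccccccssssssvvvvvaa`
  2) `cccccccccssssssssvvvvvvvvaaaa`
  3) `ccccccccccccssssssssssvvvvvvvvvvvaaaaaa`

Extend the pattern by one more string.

cccccccccccccccssssssssssssvvvvvvvvvvvvvvaaaaaaaa

Reading off run lengths: c runs 6, 9, 12; s runs 6, 8, 10; v runs 5, 8, 11; a runs 2, 4, 6 — each is linear in n, where the shown terms are n = 2, 3, 4.
For the next term, n = 5, so the run lengths are 15, 12, 14, 8.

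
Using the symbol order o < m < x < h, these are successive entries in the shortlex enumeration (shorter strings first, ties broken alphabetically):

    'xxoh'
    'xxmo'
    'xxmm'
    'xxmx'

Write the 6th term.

xxxo

Advancing 2 positions from xxmx through xxmx → xxmh reaches term 6.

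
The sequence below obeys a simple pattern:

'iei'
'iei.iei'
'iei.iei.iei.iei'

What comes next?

iei.iei.iei.iei.iei.iei.iei.iei

s(k+1) = s(k)·.·s(k) — each term doubles the last with '.' between the halves.
So the next term is two copies of iei.iei.iei.iei with '.' between the halves.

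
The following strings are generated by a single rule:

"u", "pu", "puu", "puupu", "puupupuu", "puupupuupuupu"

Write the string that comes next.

puupupuupuupupuupupuu

Each term (from the third on) is the previous term followed by the one before it: term 3 = pu·u = puu.
So term 7 is puupupuupuupu·puupupuu.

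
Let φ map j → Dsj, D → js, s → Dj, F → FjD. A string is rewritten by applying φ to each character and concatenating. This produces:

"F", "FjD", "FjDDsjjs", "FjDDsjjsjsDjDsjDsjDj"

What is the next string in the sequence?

Replace each of the 20 characters of FjDDsjjsjsDjDsjDsjDj in place — FjD Dsj js js Dj Dsj Dsj Dj Dsj Dj js Dsj js Dj Dsj js Dj Dsj js Dsj — and concatenate.

FjDDsjjsjsDjDsjDsjDjDsjDjjsDsjjsDjDsjjsDjDsjjsDsj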